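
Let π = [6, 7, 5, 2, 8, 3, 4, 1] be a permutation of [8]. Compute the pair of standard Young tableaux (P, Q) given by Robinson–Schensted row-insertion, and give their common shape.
P = [1, 3, 4] / [2, 7, 8] / [5] / [6];  Q = [1, 2, 5] / [3, 6, 7] / [4] / [8];  common shape = (3, 3, 1, 1)

Row-insert the values π_1, π_2, … into P one at a time, bumping the leftmost entry strictly greater than the inserted value down to the next row. The recording tableau Q records, in position (i, j), the step at which that cell was added to P.
  Insert 6 (step 1): P = [6];  Q = [1]
  Insert 7 (step 2): P = [6, 7];  Q = [1, 2]
  Insert 5 (step 3): P = [5, 7] / [6];  Q = [1, 2] / [3]
  Insert 2 (step 4): P = [2, 7] / [5] / [6];  Q = [1, 2] / [3] / [4]
  Insert 8 (step 5): P = [2, 7, 8] / [5] / [6];  Q = [1, 2, 5] / [3] / [4]
  Insert 3 (step 6): P = [2, 3, 8] / [5, 7] / [6];  Q = [1, 2, 5] / [3, 6] / [4]
  Insert 4 (step 7): P = [2, 3, 4] / [5, 7, 8] / [6];  Q = [1, 2, 5] / [3, 6, 7] / [4]
  Insert 1 (step 8): P = [1, 3, 4] / [2, 7, 8] / [5] / [6];  Q = [1, 2, 5] / [3, 6, 7] / [4] / [8]
Final shape: (3, 3, 1, 1).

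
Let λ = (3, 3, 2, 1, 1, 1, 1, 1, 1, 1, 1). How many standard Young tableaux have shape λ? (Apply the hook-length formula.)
# SYT of shape (3, 3, 2, 1, 1, 1, 1, 1, 1, 1, 1) = 13860

Hook-length formula: f^λ = n! / Π hook(c), product over all cells c of the Young diagram. For λ = (3, 3, 2, 1, 1, 1, 1, 1, 1, 1, 1), n = 16 boxes. Hook lengths by row (left-to-right, top-to-bottom): [13, 4, 2]; [12, 3, 1]; [10, 1]; [8]; [7]; [6]; [5]; [4]; [3]; [2]; [1]. Product of hooks = 1509580800. So f^λ = 16! / 1509580800 = 20922789888000 / 1509580800 = 13860.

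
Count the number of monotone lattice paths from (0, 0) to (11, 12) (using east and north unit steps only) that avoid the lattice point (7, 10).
Number of paths = 1060358

Total paths from (0, 0) to (11, 12): C(23, 11) = 1352078. Paths through (7, 10): (paths (0, 0) → (7, 10)) × (paths (7, 10) → (11, 12)) = C(17, 7) · C(6, 4) = 19448 · 15 = 291720. Avoidance count = 1352078 − 291720 = 1060358.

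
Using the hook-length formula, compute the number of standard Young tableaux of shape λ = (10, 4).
# SYT of shape (10, 4) = 637

Hook-length formula: f^λ = n! / Π hook(c), product over all cells c of the Young diagram. For λ = (10, 4), n = 14 boxes. Hook lengths by row (left-to-right, top-to-bottom): [11, 10, 9, 8, 6, 5, 4, 3, 2, 1]; [4, 3, 2, 1]. Product of hooks = 136857600. So f^λ = 14! / 136857600 = 87178291200 / 136857600 = 637.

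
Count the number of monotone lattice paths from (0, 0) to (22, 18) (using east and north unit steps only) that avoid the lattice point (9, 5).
Number of paths = 92558260600

Total paths from (0, 0) to (22, 18): C(40, 22) = 113380261800. Paths through (9, 5): (paths (0, 0) → (9, 5)) × (paths (9, 5) → (22, 18)) = C(14, 9) · C(26, 13) = 2002 · 10400600 = 20822001200. Avoidance count = 113380261800 − 20822001200 = 92558260600.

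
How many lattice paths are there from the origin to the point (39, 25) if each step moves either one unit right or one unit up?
Number of paths = 401038568751465792

A monotone lattice path from (0, 0) to (39, 25) consists of 39 east steps and 25 north steps in some order, so it is determined by which 39 of the 64 steps are east. The count is C(64, 39) = 401038568751465792.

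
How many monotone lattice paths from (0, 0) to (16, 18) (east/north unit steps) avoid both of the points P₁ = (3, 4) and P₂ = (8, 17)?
Number of paths = 1494885675

Inclusion–exclusion. Total paths: C(34, 16) = 2203961430. Through P₁: C(7, 3)·C(27, 13) = 702040500. Through P₂: C(25, 8)·C(9, 8) = 9734175. Since P₁ is strictly southwest of P₂, a monotone path through both must visit P₁ then P₂; paths through both = C(7, 3)·C(18, 5)·C(9, 8) = 2698920. Avoid both = 2203961430 − 702040500 − 9734175 + 2698920 = 1494885675.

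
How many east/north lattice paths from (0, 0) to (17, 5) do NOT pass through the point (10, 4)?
Number of paths = 18326

Total paths from (0, 0) to (17, 5): C(22, 17) = 26334. Paths through (10, 4): (paths (0, 0) → (10, 4)) × (paths (10, 4) → (17, 5)) = C(14, 10) · C(8, 7) = 1001 · 8 = 8008. Avoidance count = 26334 − 8008 = 18326.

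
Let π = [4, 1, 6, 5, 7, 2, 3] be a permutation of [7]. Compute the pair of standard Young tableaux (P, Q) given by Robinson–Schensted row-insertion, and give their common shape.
P = [1, 2, 3] / [4, 5, 7] / [6];  Q = [1, 3, 5] / [2, 4, 7] / [6];  common shape = (3, 3, 1)

Row-insert the values π_1, π_2, … into P one at a time, bumping the leftmost entry strictly greater than the inserted value down to the next row. The recording tableau Q records, in position (i, j), the step at which that cell was added to P.
  Insert 4 (step 1): P = [4];  Q = [1]
  Insert 1 (step 2): P = [1] / [4];  Q = [1] / [2]
  Insert 6 (step 3): P = [1, 6] / [4];  Q = [1, 3] / [2]
  Insert 5 (step 4): P = [1, 5] / [4, 6];  Q = [1, 3] / [2, 4]
  Insert 7 (step 5): P = [1, 5, 7] / [4, 6];  Q = [1, 3, 5] / [2, 4]
  Insert 2 (step 6): P = [1, 2, 7] / [4, 5] / [6];  Q = [1, 3, 5] / [2, 4] / [6]
  Insert 3 (step 7): P = [1, 2, 3] / [4, 5, 7] / [6];  Q = [1, 3, 5] / [2, 4, 7] / [6]
Final shape: (3, 3, 1).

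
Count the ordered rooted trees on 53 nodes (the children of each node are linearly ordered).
C_52 = 29869166945772625950142417512

These ordered rooted trees are counted by the Catalan number C_n = (1/(n + 1)) · C(2n, n). For n = 52: C_52 = (1/53) · C(104, 52) = 1583065848125949175357548128136/53 = 29869166945772625950142417512.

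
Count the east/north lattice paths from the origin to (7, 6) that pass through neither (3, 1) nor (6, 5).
Number of paths = 568

Inclusion–exclusion. Total paths: C(13, 7) = 1716. Through P₁: C(4, 3)·C(9, 4) = 504. Through P₂: C(11, 6)·C(2, 1) = 924. Since P₁ is strictly southwest of P₂, a monotone path through both must visit P₁ then P₂; paths through both = C(4, 3)·C(7, 3)·C(2, 1) = 280. Avoid both = 1716 − 504 − 924 + 280 = 568.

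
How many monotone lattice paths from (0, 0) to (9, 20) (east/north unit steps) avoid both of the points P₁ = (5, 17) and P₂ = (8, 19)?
Number of paths = 5179845

Inclusion–exclusion. Total paths: C(29, 9) = 10015005. Through P₁: C(22, 5)·C(7, 4) = 921690. Through P₂: C(27, 8)·C(2, 1) = 4440150. Since P₁ is strictly southwest of P₂, a monotone path through both must visit P₁ then P₂; paths through both = C(22, 5)·C(5, 3)·C(2, 1) = 526680. Avoid both = 10015005 − 921690 − 4440150 + 526680 = 5179845.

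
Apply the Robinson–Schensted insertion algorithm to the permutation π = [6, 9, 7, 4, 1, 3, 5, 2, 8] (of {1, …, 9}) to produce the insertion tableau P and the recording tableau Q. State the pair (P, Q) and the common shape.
P = [1, 2, 5, 8] / [3, 7] / [4] / [6] / [9];  Q = [1, 2, 7, 9] / [3, 6] / [4] / [5] / [8];  common shape = (4, 2, 1, 1, 1)

Row-insert the values π_1, π_2, … into P one at a time, bumping the leftmost entry strictly greater than the inserted value down to the next row. The recording tableau Q records, in position (i, j), the step at which that cell was added to P.
  Insert 6 (step 1): P = [6];  Q = [1]
  Insert 9 (step 2): P = [6, 9];  Q = [1, 2]
  Insert 7 (step 3): P = [6, 7] / [9];  Q = [1, 2] / [3]
  Insert 4 (step 4): P = [4, 7] / [6] / [9];  Q = [1, 2] / [3] / [4]
  Insert 1 (step 5): P = [1, 7] / [4] / [6] / [9];  Q = [1, 2] / [3] / [4] / [5]
  Insert 3 (step 6): P = [1, 3] / [4, 7] / [6] / [9];  Q = [1, 2] / [3, 6] / [4] / [5]
  Insert 5 (step 7): P = [1, 3, 5] / [4, 7] / [6] / [9];  Q = [1, 2, 7] / [3, 6] / [4] / [5]
  Insert 2 (step 8): P = [1, 2, 5] / [3, 7] / [4] / [6] / [9];  Q = [1, 2, 7] / [3, 6] / [4] / [5] / [8]
  Insert 8 (step 9): P = [1, 2, 5, 8] / [3, 7] / [4] / [6] / [9];  Q = [1, 2, 7, 9] / [3, 6] / [4] / [5] / [8]
Final shape: (4, 2, 1, 1, 1).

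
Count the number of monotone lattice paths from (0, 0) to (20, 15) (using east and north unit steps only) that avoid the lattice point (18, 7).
Number of paths = 3226311660

Total paths from (0, 0) to (20, 15): C(35, 20) = 3247943160. Paths through (18, 7): (paths (0, 0) → (18, 7)) × (paths (18, 7) → (20, 15)) = C(25, 18) · C(10, 2) = 480700 · 45 = 21631500. Avoidance count = 3247943160 − 21631500 = 3226311660.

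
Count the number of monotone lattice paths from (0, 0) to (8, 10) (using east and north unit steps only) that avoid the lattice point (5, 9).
Number of paths = 35750

Total paths from (0, 0) to (8, 10): C(18, 8) = 43758. Paths through (5, 9): (paths (0, 0) → (5, 9)) × (paths (5, 9) → (8, 10)) = C(14, 5) · C(4, 3) = 2002 · 4 = 8008. Avoidance count = 43758 − 8008 = 35750.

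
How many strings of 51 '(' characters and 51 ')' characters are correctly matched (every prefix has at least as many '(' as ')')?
C_51 = 7684785670514316385230816156

These balanced parentheses are counted by the Catalan number C_n = (1/(n + 1)) · C(2n, n). For n = 51: C_51 = (1/52) · C(102, 51) = 399608854866744452032002440112/52 = 7684785670514316385230816156.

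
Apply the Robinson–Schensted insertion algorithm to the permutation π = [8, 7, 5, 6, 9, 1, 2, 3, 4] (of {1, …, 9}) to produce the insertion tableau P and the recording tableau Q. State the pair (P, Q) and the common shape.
P = [1, 2, 3, 4] / [5, 6, 9] / [7] / [8];  Q = [1, 4, 5, 9] / [2, 7, 8] / [3] / [6];  common shape = (4, 3, 1, 1)

Row-insert the values π_1, π_2, … into P one at a time, bumping the leftmost entry strictly greater than the inserted value down to the next row. The recording tableau Q records, in position (i, j), the step at which that cell was added to P.
  Insert 8 (step 1): P = [8];  Q = [1]
  Insert 7 (step 2): P = [7] / [8];  Q = [1] / [2]
  Insert 5 (step 3): P = [5] / [7] / [8];  Q = [1] / [2] / [3]
  Insert 6 (step 4): P = [5, 6] / [7] / [8];  Q = [1, 4] / [2] / [3]
  Insert 9 (step 5): P = [5, 6, 9] / [7] / [8];  Q = [1, 4, 5] / [2] / [3]
  Insert 1 (step 6): P = [1, 6, 9] / [5] / [7] / [8];  Q = [1, 4, 5] / [2] / [3] / [6]
  Insert 2 (step 7): P = [1, 2, 9] / [5, 6] / [7] / [8];  Q = [1, 4, 5] / [2, 7] / [3] / [6]
  Insert 3 (step 8): P = [1, 2, 3] / [5, 6, 9] / [7] / [8];  Q = [1, 4, 5] / [2, 7, 8] / [3] / [6]
  Insert 4 (step 9): P = [1, 2, 3, 4] / [5, 6, 9] / [7] / [8];  Q = [1, 4, 5, 9] / [2, 7, 8] / [3] / [6]
Final shape: (4, 3, 1, 1).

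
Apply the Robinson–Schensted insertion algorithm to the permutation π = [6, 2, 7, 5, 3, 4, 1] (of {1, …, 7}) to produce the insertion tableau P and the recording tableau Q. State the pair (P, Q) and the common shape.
P = [1, 3, 4] / [2, 7] / [5] / [6];  Q = [1, 3, 6] / [2, 4] / [5] / [7];  common shape = (3, 2, 1, 1)

Row-insert the values π_1, π_2, … into P one at a time, bumping the leftmost entry strictly greater than the inserted value down to the next row. The recording tableau Q records, in position (i, j), the step at which that cell was added to P.
  Insert 6 (step 1): P = [6];  Q = [1]
  Insert 2 (step 2): P = [2] / [6];  Q = [1] / [2]
  Insert 7 (step 3): P = [2, 7] / [6];  Q = [1, 3] / [2]
  Insert 5 (step 4): P = [2, 5] / [6, 7];  Q = [1, 3] / [2, 4]
  Insert 3 (step 5): P = [2, 3] / [5, 7] / [6];  Q = [1, 3] / [2, 4] / [5]
  Insert 4 (step 6): P = [2, 3, 4] / [5, 7] / [6];  Q = [1, 3, 6] / [2, 4] / [5]
  Insert 1 (step 7): P = [1, 3, 4] / [2, 7] / [5] / [6];  Q = [1, 3, 6] / [2, 4] / [5] / [7]
Final shape: (3, 2, 1, 1).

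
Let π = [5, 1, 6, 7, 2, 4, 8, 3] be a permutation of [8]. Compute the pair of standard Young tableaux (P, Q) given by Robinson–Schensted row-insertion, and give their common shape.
P = [1, 2, 3, 8] / [4, 6, 7] / [5];  Q = [1, 3, 4, 7] / [2, 5, 6] / [8];  common shape = (4, 3, 1)

Row-insert the values π_1, π_2, … into P one at a time, bumping the leftmost entry strictly greater than the inserted value down to the next row. The recording tableau Q records, in position (i, j), the step at which that cell was added to P.
  Insert 5 (step 1): P = [5];  Q = [1]
  Insert 1 (step 2): P = [1] / [5];  Q = [1] / [2]
  Insert 6 (step 3): P = [1, 6] / [5];  Q = [1, 3] / [2]
  Insert 7 (step 4): P = [1, 6, 7] / [5];  Q = [1, 3, 4] / [2]
  Insert 2 (step 5): P = [1, 2, 7] / [5, 6];  Q = [1, 3, 4] / [2, 5]
  Insert 4 (step 6): P = [1, 2, 4] / [5, 6, 7];  Q = [1, 3, 4] / [2, 5, 6]
  Insert 8 (step 7): P = [1, 2, 4, 8] / [5, 6, 7];  Q = [1, 3, 4, 7] / [2, 5, 6]
  Insert 3 (step 8): P = [1, 2, 3, 8] / [4, 6, 7] / [5];  Q = [1, 3, 4, 7] / [2, 5, 6] / [8]
Final shape: (4, 3, 1).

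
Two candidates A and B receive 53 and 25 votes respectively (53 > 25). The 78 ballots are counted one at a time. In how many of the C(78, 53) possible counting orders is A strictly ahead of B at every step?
Strict-lead orderings = 61306162528530216528

Total orderings of the 78 votes with 53 for A: C(78, 53) = 170781452758048460328. By the Bertrand ballot formula (Cycle Lemma / reflection principle), the number of orderings in which A is strictly ahead of B throughout is (p − q)/(p + q) · C(p + q, p) = (53 − 25)/(53 + 25) · 170781452758048460328 = 61306162528530216528.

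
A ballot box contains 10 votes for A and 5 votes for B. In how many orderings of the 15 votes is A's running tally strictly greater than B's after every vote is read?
Strict-lead orderings = 1001

Total orderings of the 15 votes with 10 for A: C(15, 10) = 3003. By the Bertrand ballot formula (Cycle Lemma / reflection principle), the number of orderings in which A is strictly ahead of B throughout is (p − q)/(p + q) · C(p + q, p) = (10 − 5)/(10 + 5) · 3003 = 1001.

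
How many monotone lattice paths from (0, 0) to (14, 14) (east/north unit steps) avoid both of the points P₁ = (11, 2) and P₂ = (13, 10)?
Number of paths = 34378330

Inclusion–exclusion. Total paths: C(28, 14) = 40116600. Through P₁: C(13, 11)·C(15, 3) = 35490. Through P₂: C(23, 13)·C(5, 1) = 5720330. Since P₁ is strictly southwest of P₂, a monotone path through both must visit P₁ then P₂; paths through both = C(13, 11)·C(10, 2)·C(5, 1) = 17550. Avoid both = 40116600 − 35490 − 5720330 + 17550 = 34378330.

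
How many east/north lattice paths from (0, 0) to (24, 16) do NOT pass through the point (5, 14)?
Number of paths = 62849659770

Total paths from (0, 0) to (24, 16): C(40, 24) = 62852101650. Paths through (5, 14): (paths (0, 0) → (5, 14)) × (paths (5, 14) → (24, 16)) = C(19, 5) · C(21, 19) = 11628 · 210 = 2441880. Avoidance count = 62852101650 − 2441880 = 62849659770.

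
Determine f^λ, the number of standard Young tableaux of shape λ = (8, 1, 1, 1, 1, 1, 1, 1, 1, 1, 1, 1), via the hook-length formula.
# SYT of shape (8, 1, 1, 1, 1, 1, 1, 1, 1, 1, 1, 1) = 31824

Hook-length formula: f^λ = n! / Π hook(c), product over all cells c of the Young diagram. For λ = (8, 1, 1, 1, 1, 1, 1, 1, 1, 1, 1, 1), n = 19 boxes. Hook lengths by row (left-to-right, top-to-bottom): [19, 7, 6, 5, 4, 3, 2, 1]; [11]; [10]; [9]; [8]; [7]; [6]; [5]; [4]; [3]; [2]; [1]. Product of hooks = 3822432768000. So f^λ = 19! / 3822432768000 = 121645100408832000 / 3822432768000 = 31824.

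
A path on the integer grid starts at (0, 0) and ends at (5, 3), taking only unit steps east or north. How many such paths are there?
Number of paths = 56

A monotone lattice path from (0, 0) to (5, 3) consists of 5 east steps and 3 north steps in some order, so it is determined by which 5 of the 8 steps are east. The count is C(8, 5) = 56.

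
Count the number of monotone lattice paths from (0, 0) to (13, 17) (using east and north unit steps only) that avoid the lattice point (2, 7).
Number of paths = 107062074

Total paths from (0, 0) to (13, 17): C(30, 13) = 119759850. Paths through (2, 7): (paths (0, 0) → (2, 7)) × (paths (2, 7) → (13, 17)) = C(9, 2) · C(21, 11) = 36 · 352716 = 12697776. Avoidance count = 119759850 − 12697776 = 107062074.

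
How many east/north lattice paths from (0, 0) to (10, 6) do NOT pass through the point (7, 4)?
Number of paths = 4708

Total paths from (0, 0) to (10, 6): C(16, 10) = 8008. Paths through (7, 4): (paths (0, 0) → (7, 4)) × (paths (7, 4) → (10, 6)) = C(11, 7) · C(5, 3) = 330 · 10 = 3300. Avoidance count = 8008 − 3300 = 4708.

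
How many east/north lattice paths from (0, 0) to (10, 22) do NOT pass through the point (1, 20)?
Number of paths = 64511085

Total paths from (0, 0) to (10, 22): C(32, 10) = 64512240. Paths through (1, 20): (paths (0, 0) → (1, 20)) × (paths (1, 20) → (10, 22)) = C(21, 1) · C(11, 9) = 21 · 55 = 1155. Avoidance count = 64512240 − 1155 = 64511085.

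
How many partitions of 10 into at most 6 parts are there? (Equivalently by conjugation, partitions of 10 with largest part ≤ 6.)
p(10, parts ≤ 6) = 35

Partitions of 10 with all parts ≤ 6: 6+4, 6+3+1, 6+2+2, 6+2+1+1, 6+1+1+1+1, 5+5, 5+4+1, 5+3+2, 5+3+1+1, 5+2+2+1, 5+2+1+1+1, 5+1+1+1+1+1, 4+4+2, 4+4+1+1, 4+3+3, 4+3+2+1, 4+3+1+1+1, 4+2+2+2, 4+2+2+1+1, 4+2+1+1+1+1, 4+1+1+1+1+1+1, 3+3+3+1, 3+3+2+2, 3+3+2+1+1, 3+3+1+1+1+1, 3+2+2+2+1, 3+2+2+1+1+1, 3+2+1+1+1+1+1, 3+1+1+1+1+1+1+1, 2+2+2+2+2, … (35 total). Count = 35.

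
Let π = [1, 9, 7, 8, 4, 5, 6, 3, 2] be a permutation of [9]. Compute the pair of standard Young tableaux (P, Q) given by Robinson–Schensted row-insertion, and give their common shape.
P = [1, 2, 5, 6] / [3, 8] / [4] / [7] / [9];  Q = [1, 2, 4, 7] / [3, 6] / [5] / [8] / [9];  common shape = (4, 2, 1, 1, 1)

Row-insert the values π_1, π_2, … into P one at a time, bumping the leftmost entry strictly greater than the inserted value down to the next row. The recording tableau Q records, in position (i, j), the step at which that cell was added to P.
  Insert 1 (step 1): P = [1];  Q = [1]
  Insert 9 (step 2): P = [1, 9];  Q = [1, 2]
  Insert 7 (step 3): P = [1, 7] / [9];  Q = [1, 2] / [3]
  Insert 8 (step 4): P = [1, 7, 8] / [9];  Q = [1, 2, 4] / [3]
  Insert 4 (step 5): P = [1, 4, 8] / [7] / [9];  Q = [1, 2, 4] / [3] / [5]
  Insert 5 (step 6): P = [1, 4, 5] / [7, 8] / [9];  Q = [1, 2, 4] / [3, 6] / [5]
  Insert 6 (step 7): P = [1, 4, 5, 6] / [7, 8] / [9];  Q = [1, 2, 4, 7] / [3, 6] / [5]
  Insert 3 (step 8): P = [1, 3, 5, 6] / [4, 8] / [7] / [9];  Q = [1, 2, 4, 7] / [3, 6] / [5] / [8]
  Insert 2 (step 9): P = [1, 2, 5, 6] / [3, 8] / [4] / [7] / [9];  Q = [1, 2, 4, 7] / [3, 6] / [5] / [8] / [9]
Final shape: (4, 2, 1, 1, 1).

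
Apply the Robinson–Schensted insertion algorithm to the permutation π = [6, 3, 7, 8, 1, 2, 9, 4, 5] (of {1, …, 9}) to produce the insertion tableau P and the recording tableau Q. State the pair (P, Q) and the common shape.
P = [1, 2, 4, 5] / [3, 7, 8, 9] / [6];  Q = [1, 3, 4, 7] / [2, 6, 8, 9] / [5];  common shape = (4, 4, 1)

Row-insert the values π_1, π_2, … into P one at a time, bumping the leftmost entry strictly greater than the inserted value down to the next row. The recording tableau Q records, in position (i, j), the step at which that cell was added to P.
  Insert 6 (step 1): P = [6];  Q = [1]
  Insert 3 (step 2): P = [3] / [6];  Q = [1] / [2]
  Insert 7 (step 3): P = [3, 7] / [6];  Q = [1, 3] / [2]
  Insert 8 (step 4): P = [3, 7, 8] / [6];  Q = [1, 3, 4] / [2]
  Insert 1 (step 5): P = [1, 7, 8] / [3] / [6];  Q = [1, 3, 4] / [2] / [5]
  Insert 2 (step 6): P = [1, 2, 8] / [3, 7] / [6];  Q = [1, 3, 4] / [2, 6] / [5]
  Insert 9 (step 7): P = [1, 2, 8, 9] / [3, 7] / [6];  Q = [1, 3, 4, 7] / [2, 6] / [5]
  Insert 4 (step 8): P = [1, 2, 4, 9] / [3, 7, 8] / [6];  Q = [1, 3, 4, 7] / [2, 6, 8] / [5]
  Insert 5 (step 9): P = [1, 2, 4, 5] / [3, 7, 8, 9] / [6];  Q = [1, 3, 4, 7] / [2, 6, 8, 9] / [5]
Final shape: (4, 4, 1).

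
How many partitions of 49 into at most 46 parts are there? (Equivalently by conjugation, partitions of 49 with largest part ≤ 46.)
p(49, parts ≤ 46) = 173521

Use the recurrence p(n, m) = p(n, m−1) + p(n−m, m): either the largest part is < m (count p(n, m−1)) or the largest part is exactly m (remove one copy of m, count p(n−m, m)). With p(0, ·) = 1 this gives p(49, parts ≤ 46) = 173521. (By conjugating Young diagrams, this also counts partitions of 49 into at most 46 parts.)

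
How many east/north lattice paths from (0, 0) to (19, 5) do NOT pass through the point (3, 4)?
Number of paths = 41909

Total paths from (0, 0) to (19, 5): C(24, 19) = 42504. Paths through (3, 4): (paths (0, 0) → (3, 4)) × (paths (3, 4) → (19, 5)) = C(7, 3) · C(17, 16) = 35 · 17 = 595. Avoidance count = 42504 − 595 = 41909.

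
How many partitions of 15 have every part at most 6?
p(15, parts ≤ 6) = 110

Partitions of 15 with all parts ≤ 6: 6+6+3, 6+6+2+1, 6+6+1+1+1, 6+5+4, 6+5+3+1, 6+5+2+2, 6+5+2+1+1, 6+5+1+1+1+1, 6+4+4+1, 6+4+3+2, 6+4+3+1+1, 6+4+2+2+1, 6+4+2+1+1+1, 6+4+1+1+1+1+1, 6+3+3+3, 6+3+3+2+1, 6+3+3+1+1+1, 6+3+2+2+2, 6+3+2+2+1+1, 6+3+2+1+1+1+1, 6+3+1+1+1+1+1+1, 6+2+2+2+2+1, 6+2+2+2+1+1+1, 6+2+2+1+1+1+1+1, 6+2+1+1+1+1+1+1+1, 6+1+1+1+1+1+1+1+1+1, 5+5+5, 5+5+4+1, 5+5+3+2, 5+5+3+1+1, … (110 total). Count = 110.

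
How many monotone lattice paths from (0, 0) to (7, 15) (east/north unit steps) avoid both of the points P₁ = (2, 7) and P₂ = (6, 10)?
Number of paths = 83724

Inclusion–exclusion. Total paths: C(22, 7) = 170544. Through P₁: C(9, 2)·C(13, 5) = 46332. Through P₂: C(16, 6)·C(6, 1) = 48048. Since P₁ is strictly southwest of P₂, a monotone path through both must visit P₁ then P₂; paths through both = C(9, 2)·C(7, 4)·C(6, 1) = 7560. Avoid both = 170544 − 46332 − 48048 + 7560 = 83724.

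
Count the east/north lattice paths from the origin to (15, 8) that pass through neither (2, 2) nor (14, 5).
Number of paths = 291930

Inclusion–exclusion. Total paths: C(23, 15) = 490314. Through P₁: C(4, 2)·C(19, 13) = 162792. Through P₂: C(19, 14)·C(4, 1) = 46512. Since P₁ is strictly southwest of P₂, a monotone path through both must visit P₁ then P₂; paths through both = C(4, 2)·C(15, 12)·C(4, 1) = 10920. Avoid both = 490314 − 162792 − 46512 + 10920 = 291930.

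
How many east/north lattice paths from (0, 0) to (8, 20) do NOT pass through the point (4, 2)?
Number of paths = 2998380

Total paths from (0, 0) to (8, 20): C(28, 8) = 3108105. Paths through (4, 2): (paths (0, 0) → (4, 2)) × (paths (4, 2) → (8, 20)) = C(6, 4) · C(22, 4) = 15 · 7315 = 109725. Avoidance count = 3108105 − 109725 = 2998380.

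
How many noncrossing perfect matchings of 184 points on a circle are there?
C_92 = 15487357822491889407128326963778343232013931127835600

These noncrossing handshakes are counted by the Catalan number C_n = (1/(n + 1)) · C(2n, n). For n = 92: C_92 = (1/93) · C(184, 92) = 1440324277491745714862934407631385920577295594888710800/93 = 15487357822491889407128326963778343232013931127835600.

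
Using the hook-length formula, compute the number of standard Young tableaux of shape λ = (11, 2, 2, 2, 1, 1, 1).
# SYT of shape (11, 2, 2, 2, 1, 1, 1) = 4012800

Hook-length formula: f^λ = n! / Π hook(c), product over all cells c of the Young diagram. For λ = (11, 2, 2, 2, 1, 1, 1), n = 20 boxes. Hook lengths by row (left-to-right, top-to-bottom): [17, 13, 9, 8, 7, 6, 5, 4, 3, 2, 1]; [7, 3]; [6, 2]; [5, 1]; [3]; [2]; [1]. Product of hooks = 606285388800. So f^λ = 20! / 606285388800 = 2432902008176640000 / 606285388800 = 4012800.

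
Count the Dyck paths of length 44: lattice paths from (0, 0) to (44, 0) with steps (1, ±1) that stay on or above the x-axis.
C_22 = 91482563640

These Dyck paths are counted by the Catalan number C_n = (1/(n + 1)) · C(2n, n). For n = 22: C_22 = (1/23) · C(44, 22) = 2104098963720/23 = 91482563640.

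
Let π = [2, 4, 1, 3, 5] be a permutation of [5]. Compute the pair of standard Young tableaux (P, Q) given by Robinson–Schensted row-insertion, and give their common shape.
P = [1, 3, 5] / [2, 4];  Q = [1, 2, 5] / [3, 4];  common shape = (3, 2)

Row-insert the values π_1, π_2, … into P one at a time, bumping the leftmost entry strictly greater than the inserted value down to the next row. The recording tableau Q records, in position (i, j), the step at which that cell was added to P.
  Insert 2 (step 1): P = [2];  Q = [1]
  Insert 4 (step 2): P = [2, 4];  Q = [1, 2]
  Insert 1 (step 3): P = [1, 4] / [2];  Q = [1, 2] / [3]
  Insert 3 (step 4): P = [1, 3] / [2, 4];  Q = [1, 2] / [3, 4]
  Insert 5 (step 5): P = [1, 3, 5] / [2, 4];  Q = [1, 2, 5] / [3, 4]
Final shape: (3, 2).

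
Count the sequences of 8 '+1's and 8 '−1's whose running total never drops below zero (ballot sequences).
C_8 = 1430

These ballot sequences are counted by the Catalan number C_n = (1/(n + 1)) · C(2n, n). For n = 8: C_8 = (1/9) · C(16, 8) = 12870/9 = 1430.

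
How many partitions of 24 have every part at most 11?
p(24, parts ≤ 11) = 1303

Use the recurrence p(n, m) = p(n, m−1) + p(n−m, m): either the largest part is < m (count p(n, m−1)) or the largest part is exactly m (remove one copy of m, count p(n−m, m)). With p(0, ·) = 1 this gives p(24, parts ≤ 11) = 1303. (By conjugating Young diagrams, this also counts partitions of 24 into at most 11 parts.)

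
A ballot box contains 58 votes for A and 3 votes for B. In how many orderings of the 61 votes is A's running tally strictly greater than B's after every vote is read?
Strict-lead orderings = 32450

Total orderings of the 61 votes with 58 for A: C(61, 58) = 35990. By the Bertrand ballot formula (Cycle Lemma / reflection principle), the number of orderings in which A is strictly ahead of B throughout is (p − q)/(p + q) · C(p + q, p) = (58 − 3)/(58 + 3) · 35990 = 32450.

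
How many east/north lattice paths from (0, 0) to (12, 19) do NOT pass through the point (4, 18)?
Number of paths = 141054690

Total paths from (0, 0) to (12, 19): C(31, 12) = 141120525. Paths through (4, 18): (paths (0, 0) → (4, 18)) × (paths (4, 18) → (12, 19)) = C(22, 4) · C(9, 8) = 7315 · 9 = 65835. Avoidance count = 141120525 − 65835 = 141054690.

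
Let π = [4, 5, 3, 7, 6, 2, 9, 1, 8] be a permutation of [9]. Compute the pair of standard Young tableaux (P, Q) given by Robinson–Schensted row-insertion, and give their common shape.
P = [1, 5, 6, 8] / [2, 7, 9] / [3] / [4];  Q = [1, 2, 4, 7] / [3, 5, 9] / [6] / [8];  common shape = (4, 3, 1, 1)

Row-insert the values π_1, π_2, … into P one at a time, bumping the leftmost entry strictly greater than the inserted value down to the next row. The recording tableau Q records, in position (i, j), the step at which that cell was added to P.
  Insert 4 (step 1): P = [4];  Q = [1]
  Insert 5 (step 2): P = [4, 5];  Q = [1, 2]
  Insert 3 (step 3): P = [3, 5] / [4];  Q = [1, 2] / [3]
  Insert 7 (step 4): P = [3, 5, 7] / [4];  Q = [1, 2, 4] / [3]
  Insert 6 (step 5): P = [3, 5, 6] / [4, 7];  Q = [1, 2, 4] / [3, 5]
  Insert 2 (step 6): P = [2, 5, 6] / [3, 7] / [4];  Q = [1, 2, 4] / [3, 5] / [6]
  Insert 9 (step 7): P = [2, 5, 6, 9] / [3, 7] / [4];  Q = [1, 2, 4, 7] / [3, 5] / [6]
  Insert 1 (step 8): P = [1, 5, 6, 9] / [2, 7] / [3] / [4];  Q = [1, 2, 4, 7] / [3, 5] / [6] / [8]
  Insert 8 (step 9): P = [1, 5, 6, 8] / [2, 7, 9] / [3] / [4];  Q = [1, 2, 4, 7] / [3, 5, 9] / [6] / [8]
Final shape: (4, 3, 1, 1).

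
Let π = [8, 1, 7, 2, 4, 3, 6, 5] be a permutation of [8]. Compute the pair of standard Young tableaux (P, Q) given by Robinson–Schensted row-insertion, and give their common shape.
P = [1, 2, 3, 5] / [4, 6] / [7] / [8];  Q = [1, 3, 5, 7] / [2, 8] / [4] / [6];  common shape = (4, 2, 1, 1)

Row-insert the values π_1, π_2, … into P one at a time, bumping the leftmost entry strictly greater than the inserted value down to the next row. The recording tableau Q records, in position (i, j), the step at which that cell was added to P.
  Insert 8 (step 1): P = [8];  Q = [1]
  Insert 1 (step 2): P = [1] / [8];  Q = [1] / [2]
  Insert 7 (step 3): P = [1, 7] / [8];  Q = [1, 3] / [2]
  Insert 2 (step 4): P = [1, 2] / [7] / [8];  Q = [1, 3] / [2] / [4]
  Insert 4 (step 5): P = [1, 2, 4] / [7] / [8];  Q = [1, 3, 5] / [2] / [4]
  Insert 3 (step 6): P = [1, 2, 3] / [4] / [7] / [8];  Q = [1, 3, 5] / [2] / [4] / [6]
  Insert 6 (step 7): P = [1, 2, 3, 6] / [4] / [7] / [8];  Q = [1, 3, 5, 7] / [2] / [4] / [6]
  Insert 5 (step 8): P = [1, 2, 3, 5] / [4, 6] / [7] / [8];  Q = [1, 3, 5, 7] / [2, 8] / [4] / [6]
Final shape: (4, 2, 1, 1).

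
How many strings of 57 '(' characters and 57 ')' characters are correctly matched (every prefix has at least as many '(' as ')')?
C_57 = 26700952856774851904245220912664

These balanced parentheses are counted by the Catalan number C_n = (1/(n + 1)) · C(2n, n). For n = 57: C_57 = (1/58) · C(114, 57) = 1548655265692941410446222812934512/58 = 26700952856774851904245220912664.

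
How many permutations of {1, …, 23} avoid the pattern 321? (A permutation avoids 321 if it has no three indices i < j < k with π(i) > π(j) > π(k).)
C_23 = 343059613650

These 321-avoiding permutations are counted by the Catalan number C_n = (1/(n + 1)) · C(2n, n). For n = 23: C_23 = (1/24) · C(46, 23) = 8233430727600/24 = 343059613650.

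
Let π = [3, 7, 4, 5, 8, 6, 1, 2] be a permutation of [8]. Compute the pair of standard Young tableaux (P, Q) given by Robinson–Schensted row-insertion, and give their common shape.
P = [1, 2, 5, 6] / [3, 4] / [7, 8];  Q = [1, 2, 4, 5] / [3, 6] / [7, 8];  common shape = (4, 2, 2)

Row-insert the values π_1, π_2, … into P one at a time, bumping the leftmost entry strictly greater than the inserted value down to the next row. The recording tableau Q records, in position (i, j), the step at which that cell was added to P.
  Insert 3 (step 1): P = [3];  Q = [1]
  Insert 7 (step 2): P = [3, 7];  Q = [1, 2]
  Insert 4 (step 3): P = [3, 4] / [7];  Q = [1, 2] / [3]
  Insert 5 (step 4): P = [3, 4, 5] / [7];  Q = [1, 2, 4] / [3]
  Insert 8 (step 5): P = [3, 4, 5, 8] / [7];  Q = [1, 2, 4, 5] / [3]
  Insert 6 (step 6): P = [3, 4, 5, 6] / [7, 8];  Q = [1, 2, 4, 5] / [3, 6]
  Insert 1 (step 7): P = [1, 4, 5, 6] / [3, 8] / [7];  Q = [1, 2, 4, 5] / [3, 6] / [7]
  Insert 2 (step 8): P = [1, 2, 5, 6] / [3, 4] / [7, 8];  Q = [1, 2, 4, 5] / [3, 6] / [7, 8]
Final shape: (4, 2, 2).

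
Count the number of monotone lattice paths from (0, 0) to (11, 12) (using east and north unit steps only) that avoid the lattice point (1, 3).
Number of paths = 982566

Total paths from (0, 0) to (11, 12): C(23, 11) = 1352078. Paths through (1, 3): (paths (0, 0) → (1, 3)) × (paths (1, 3) → (11, 12)) = C(4, 1) · C(19, 10) = 4 · 92378 = 369512. Avoidance count = 1352078 − 369512 = 982566.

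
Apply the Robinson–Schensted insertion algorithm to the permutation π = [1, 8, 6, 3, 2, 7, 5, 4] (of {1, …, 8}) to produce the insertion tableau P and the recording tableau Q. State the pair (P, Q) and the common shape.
P = [1, 2, 4] / [3, 5] / [6, 7] / [8];  Q = [1, 2, 6] / [3, 7] / [4, 8] / [5];  common shape = (3, 2, 2, 1)

Row-insert the values π_1, π_2, … into P one at a time, bumping the leftmost entry strictly greater than the inserted value down to the next row. The recording tableau Q records, in position (i, j), the step at which that cell was added to P.
  Insert 1 (step 1): P = [1];  Q = [1]
  Insert 8 (step 2): P = [1, 8];  Q = [1, 2]
  Insert 6 (step 3): P = [1, 6] / [8];  Q = [1, 2] / [3]
  Insert 3 (step 4): P = [1, 3] / [6] / [8];  Q = [1, 2] / [3] / [4]
  Insert 2 (step 5): P = [1, 2] / [3] / [6] / [8];  Q = [1, 2] / [3] / [4] / [5]
  Insert 7 (step 6): P = [1, 2, 7] / [3] / [6] / [8];  Q = [1, 2, 6] / [3] / [4] / [5]
  Insert 5 (step 7): P = [1, 2, 5] / [3, 7] / [6] / [8];  Q = [1, 2, 6] / [3, 7] / [4] / [5]
  Insert 4 (step 8): P = [1, 2, 4] / [3, 5] / [6, 7] / [8];  Q = [1, 2, 6] / [3, 7] / [4, 8] / [5]
Final shape: (3, 2, 2, 1).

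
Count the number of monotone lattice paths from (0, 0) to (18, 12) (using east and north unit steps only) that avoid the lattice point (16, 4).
Number of paths = 86275200

Total paths from (0, 0) to (18, 12): C(30, 18) = 86493225. Paths through (16, 4): (paths (0, 0) → (16, 4)) × (paths (16, 4) → (18, 12)) = C(20, 16) · C(10, 2) = 4845 · 45 = 218025. Avoidance count = 86493225 − 218025 = 86275200.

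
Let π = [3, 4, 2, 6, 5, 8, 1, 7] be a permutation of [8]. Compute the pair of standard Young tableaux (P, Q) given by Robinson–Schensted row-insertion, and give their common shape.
P = [1, 4, 5, 7] / [2, 6, 8] / [3];  Q = [1, 2, 4, 6] / [3, 5, 8] / [7];  common shape = (4, 3, 1)

Row-insert the values π_1, π_2, … into P one at a time, bumping the leftmost entry strictly greater than the inserted value down to the next row. The recording tableau Q records, in position (i, j), the step at which that cell was added to P.
  Insert 3 (step 1): P = [3];  Q = [1]
  Insert 4 (step 2): P = [3, 4];  Q = [1, 2]
  Insert 2 (step 3): P = [2, 4] / [3];  Q = [1, 2] / [3]
  Insert 6 (step 4): P = [2, 4, 6] / [3];  Q = [1, 2, 4] / [3]
  Insert 5 (step 5): P = [2, 4, 5] / [3, 6];  Q = [1, 2, 4] / [3, 5]
  Insert 8 (step 6): P = [2, 4, 5, 8] / [3, 6];  Q = [1, 2, 4, 6] / [3, 5]
  Insert 1 (step 7): P = [1, 4, 5, 8] / [2, 6] / [3];  Q = [1, 2, 4, 6] / [3, 5] / [7]
  Insert 7 (step 8): P = [1, 4, 5, 7] / [2, 6, 8] / [3];  Q = [1, 2, 4, 6] / [3, 5, 8] / [7]
Final shape: (4, 3, 1).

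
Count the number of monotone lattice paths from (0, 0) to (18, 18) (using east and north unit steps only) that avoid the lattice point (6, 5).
Number of paths = 6672596700

Total paths from (0, 0) to (18, 18): C(36, 18) = 9075135300. Paths through (6, 5): (paths (0, 0) → (6, 5)) × (paths (6, 5) → (18, 18)) = C(11, 6) · C(25, 12) = 462 · 5200300 = 2402538600. Avoidance count = 9075135300 − 2402538600 = 6672596700.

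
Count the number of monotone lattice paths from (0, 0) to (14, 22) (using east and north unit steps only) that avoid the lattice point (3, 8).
Number of paths = 3060826200

Total paths from (0, 0) to (14, 22): C(36, 14) = 3796297200. Paths through (3, 8): (paths (0, 0) → (3, 8)) × (paths (3, 8) → (14, 22)) = C(11, 3) · C(25, 11) = 165 · 4457400 = 735471000. Avoidance count = 3796297200 − 735471000 = 3060826200.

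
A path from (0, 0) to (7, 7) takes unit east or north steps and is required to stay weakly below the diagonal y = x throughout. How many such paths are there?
Number of paths = 429

By the reflection principle (André's argument), the number of monotone paths to (7, 7) with n ≤ m that never go above y = x is C(14, 7) − C(14, 8) = 3432 − 3003 = 429.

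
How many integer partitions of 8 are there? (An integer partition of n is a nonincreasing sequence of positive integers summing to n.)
p(8) = 22

List all partitions of 8: 8, 7+1, 6+2, 6+1+1, 5+3, 5+2+1, 5+1+1+1, 4+4, 4+3+1, 4+2+2, 4+2+1+1, 4+1+1+1+1, 3+3+2, 3+3+1+1, 3+2+2+1, 3+2+1+1+1, 3+1+1+1+1+1, 2+2+2+2, 2+2+2+1+1, 2+2+1+1+1+1, 2+1+1+1+1+1+1, 1+1+1+1+1+1+1+1. Counting them gives p(8) = 22.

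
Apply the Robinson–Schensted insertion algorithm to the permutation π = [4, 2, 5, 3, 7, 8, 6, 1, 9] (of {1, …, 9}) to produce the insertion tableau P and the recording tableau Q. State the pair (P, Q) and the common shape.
P = [1, 3, 6, 8, 9] / [2, 5, 7] / [4];  Q = [1, 3, 5, 6, 9] / [2, 4, 7] / [8];  common shape = (5, 3, 1)

Row-insert the values π_1, π_2, … into P one at a time, bumping the leftmost entry strictly greater than the inserted value down to the next row. The recording tableau Q records, in position (i, j), the step at which that cell was added to P.
  Insert 4 (step 1): P = [4];  Q = [1]
  Insert 2 (step 2): P = [2] / [4];  Q = [1] / [2]
  Insert 5 (step 3): P = [2, 5] / [4];  Q = [1, 3] / [2]
  Insert 3 (step 4): P = [2, 3] / [4, 5];  Q = [1, 3] / [2, 4]
  Insert 7 (step 5): P = [2, 3, 7] / [4, 5];  Q = [1, 3, 5] / [2, 4]
  Insert 8 (step 6): P = [2, 3, 7, 8] / [4, 5];  Q = [1, 3, 5, 6] / [2, 4]
  Insert 6 (step 7): P = [2, 3, 6, 8] / [4, 5, 7];  Q = [1, 3, 5, 6] / [2, 4, 7]
  Insert 1 (step 8): P = [1, 3, 6, 8] / [2, 5, 7] / [4];  Q = [1, 3, 5, 6] / [2, 4, 7] / [8]
  Insert 9 (step 9): P = [1, 3, 6, 8, 9] / [2, 5, 7] / [4];  Q = [1, 3, 5, 6, 9] / [2, 4, 7] / [8]
Final shape: (5, 3, 1).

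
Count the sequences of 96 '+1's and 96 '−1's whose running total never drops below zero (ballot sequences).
C_96 = 3721443204405954385563870541379246659709506697378694300

These ballot sequences are counted by the Catalan number C_n = (1/(n + 1)) · C(2n, n). For n = 96: C_96 = (1/97) · C(192, 96) = 360979990827377575399695442513786925991822149645733347100/97 = 3721443204405954385563870541379246659709506697378694300.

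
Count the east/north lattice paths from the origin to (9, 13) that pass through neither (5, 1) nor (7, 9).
Number of paths = 318950

Inclusion–exclusion. Total paths: C(22, 9) = 497420. Through P₁: C(6, 5)·C(16, 4) = 10920. Through P₂: C(16, 7)·C(6, 2) = 171600. Since P₁ is strictly southwest of P₂, a monotone path through both must visit P₁ then P₂; paths through both = C(6, 5)·C(10, 2)·C(6, 2) = 4050. Avoid both = 497420 − 10920 − 171600 + 4050 = 318950.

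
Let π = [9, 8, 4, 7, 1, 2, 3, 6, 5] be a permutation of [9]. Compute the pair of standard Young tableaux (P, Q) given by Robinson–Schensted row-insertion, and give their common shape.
P = [1, 2, 3, 5] / [4, 6] / [7] / [8] / [9];  Q = [1, 4, 7, 8] / [2, 6] / [3] / [5] / [9];  common shape = (4, 2, 1, 1, 1)

Row-insert the values π_1, π_2, … into P one at a time, bumping the leftmost entry strictly greater than the inserted value down to the next row. The recording tableau Q records, in position (i, j), the step at which that cell was added to P.
  Insert 9 (step 1): P = [9];  Q = [1]
  Insert 8 (step 2): P = [8] / [9];  Q = [1] / [2]
  Insert 4 (step 3): P = [4] / [8] / [9];  Q = [1] / [2] / [3]
  Insert 7 (step 4): P = [4, 7] / [8] / [9];  Q = [1, 4] / [2] / [3]
  Insert 1 (step 5): P = [1, 7] / [4] / [8] / [9];  Q = [1, 4] / [2] / [3] / [5]
  Insert 2 (step 6): P = [1, 2] / [4, 7] / [8] / [9];  Q = [1, 4] / [2, 6] / [3] / [5]
  Insert 3 (step 7): P = [1, 2, 3] / [4, 7] / [8] / [9];  Q = [1, 4, 7] / [2, 6] / [3] / [5]
  Insert 6 (step 8): P = [1, 2, 3, 6] / [4, 7] / [8] / [9];  Q = [1, 4, 7, 8] / [2, 6] / [3] / [5]
  Insert 5 (step 9): P = [1, 2, 3, 5] / [4, 6] / [7] / [8] / [9];  Q = [1, 4, 7, 8] / [2, 6] / [3] / [5] / [9]
Final shape: (4, 2, 1, 1, 1).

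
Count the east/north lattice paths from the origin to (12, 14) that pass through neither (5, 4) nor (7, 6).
Number of paths = 5971732

Inclusion–exclusion. Total paths: C(26, 12) = 9657700. Through P₁: C(9, 5)·C(17, 7) = 2450448. Through P₂: C(13, 7)·C(13, 5) = 2208492. Since P₁ is strictly southwest of P₂, a monotone path through both must visit P₁ then P₂; paths through both = C(9, 5)·C(4, 2)·C(13, 5) = 972972. Avoid both = 9657700 − 2450448 − 2208492 + 972972 = 5971732.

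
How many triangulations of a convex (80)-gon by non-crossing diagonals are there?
C_78 = 73745243611532458459690151854647329239335600

These polygon triangulations are counted by the Catalan number C_n = (1/(n + 1)) · C(2n, n). For n = 78: C_78 = (1/79) · C(156, 78) = 5825874245311064218315521996517139009907512400/79 = 73745243611532458459690151854647329239335600.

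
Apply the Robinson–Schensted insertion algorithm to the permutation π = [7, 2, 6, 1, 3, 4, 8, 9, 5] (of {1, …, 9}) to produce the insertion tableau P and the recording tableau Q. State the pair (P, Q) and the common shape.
P = [1, 3, 4, 5, 9] / [2, 6, 8] / [7];  Q = [1, 3, 6, 7, 8] / [2, 5, 9] / [4];  common shape = (5, 3, 1)

Row-insert the values π_1, π_2, … into P one at a time, bumping the leftmost entry strictly greater than the inserted value down to the next row. The recording tableau Q records, in position (i, j), the step at which that cell was added to P.
  Insert 7 (step 1): P = [7];  Q = [1]
  Insert 2 (step 2): P = [2] / [7];  Q = [1] / [2]
  Insert 6 (step 3): P = [2, 6] / [7];  Q = [1, 3] / [2]
  Insert 1 (step 4): P = [1, 6] / [2] / [7];  Q = [1, 3] / [2] / [4]
  Insert 3 (step 5): P = [1, 3] / [2, 6] / [7];  Q = [1, 3] / [2, 5] / [4]
  Insert 4 (step 6): P = [1, 3, 4] / [2, 6] / [7];  Q = [1, 3, 6] / [2, 5] / [4]
  Insert 8 (step 7): P = [1, 3, 4, 8] / [2, 6] / [7];  Q = [1, 3, 6, 7] / [2, 5] / [4]
  Insert 9 (step 8): P = [1, 3, 4, 8, 9] / [2, 6] / [7];  Q = [1, 3, 6, 7, 8] / [2, 5] / [4]
  Insert 5 (step 9): P = [1, 3, 4, 5, 9] / [2, 6, 8] / [7];  Q = [1, 3, 6, 7, 8] / [2, 5, 9] / [4]
Final shape: (5, 3, 1).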